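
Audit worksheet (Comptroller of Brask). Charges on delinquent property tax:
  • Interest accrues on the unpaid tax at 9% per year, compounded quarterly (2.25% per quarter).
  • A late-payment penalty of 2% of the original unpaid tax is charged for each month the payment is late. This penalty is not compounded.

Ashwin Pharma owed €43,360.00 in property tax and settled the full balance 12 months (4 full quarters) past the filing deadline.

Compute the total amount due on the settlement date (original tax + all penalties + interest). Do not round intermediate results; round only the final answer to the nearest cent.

€57,802.49

Late-payment penalty = 2% × €43,360.00 × 12 mo = €10,406.40
Interest: €43,360.00 × ((1 + 0.0225)^4 − 1) = €43,360.00 × 0.0930833… = €4,036.0927…
Total = €43,360.00 + €10,406.4000 + €4,036.0927… = €57,802.49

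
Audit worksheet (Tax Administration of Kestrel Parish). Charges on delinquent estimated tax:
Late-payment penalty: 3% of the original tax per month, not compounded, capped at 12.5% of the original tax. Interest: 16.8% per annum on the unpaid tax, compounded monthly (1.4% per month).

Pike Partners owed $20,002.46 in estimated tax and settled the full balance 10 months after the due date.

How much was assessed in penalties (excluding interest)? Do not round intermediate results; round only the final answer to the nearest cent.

Penalty (uncapped): 10 × 3% × $20,002.46 = $6,000.74…; cap = 12.5% × $20,002.46 = $2,500.31… → penalty = $2,500.31…

$2,500.31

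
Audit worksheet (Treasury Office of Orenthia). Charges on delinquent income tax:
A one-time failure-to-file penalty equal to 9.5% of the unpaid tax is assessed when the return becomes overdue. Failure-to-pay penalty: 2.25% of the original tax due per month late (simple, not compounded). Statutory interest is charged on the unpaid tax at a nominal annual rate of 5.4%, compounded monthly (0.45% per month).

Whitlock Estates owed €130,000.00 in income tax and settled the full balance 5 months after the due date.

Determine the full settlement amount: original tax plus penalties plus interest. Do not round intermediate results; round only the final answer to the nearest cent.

€159,926.44

Failure-to-file penalty: 9.5% × €130,000.00 = €12,350.00
Failure-to-pay penalty = 2.25% × €130,000.00 × 5 mo = €14,625.00
Interest: €130,000.00 × ((1 + 0.0045)^5 − 1) = €130,000.00 × 0.0227034… = €2,951.4437…
Total = €130,000.00 + €26,975.0000 + €2,951.4437… = €159,926.44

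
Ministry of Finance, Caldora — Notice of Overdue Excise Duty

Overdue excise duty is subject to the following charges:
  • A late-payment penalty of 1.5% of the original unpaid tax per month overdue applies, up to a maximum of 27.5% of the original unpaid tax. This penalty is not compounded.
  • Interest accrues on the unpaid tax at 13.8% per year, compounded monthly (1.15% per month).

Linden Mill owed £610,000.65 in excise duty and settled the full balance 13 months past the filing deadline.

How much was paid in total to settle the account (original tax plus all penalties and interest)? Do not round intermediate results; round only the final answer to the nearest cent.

£826,711.46

Penalty: 13 × 1.5% × £610,000.65 = £118,950.13… (below the 27.5% cap of £167,750.18…)
Interest: £610,000.65 × ((1 + 0.0115)^13 − 1) = £610,000.65 × 0.1602632… = £97,760.6797…
Total = £610,000.65 + £118,950.1268… + £97,760.6797… = £826,711.46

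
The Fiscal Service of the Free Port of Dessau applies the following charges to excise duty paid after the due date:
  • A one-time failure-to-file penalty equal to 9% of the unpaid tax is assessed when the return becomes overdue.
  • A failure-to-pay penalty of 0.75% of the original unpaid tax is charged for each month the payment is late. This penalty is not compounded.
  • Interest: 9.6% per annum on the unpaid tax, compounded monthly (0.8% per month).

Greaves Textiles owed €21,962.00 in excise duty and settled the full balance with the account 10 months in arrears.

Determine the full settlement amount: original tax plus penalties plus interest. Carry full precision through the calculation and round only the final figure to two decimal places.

Failure-to-file penalty: 9% × €21,962.00 = €1,976.58
Failure-to-pay penalty = 0.75% × €21,962.00 × 10 mo = €1,647.15
Interest: €21,962.00 × ((1 + 0.008)^10 − 1) = €21,962.00 × 0.0829423… = €1,821.5790…
Total = €21,962.00 + €3,623.7300 + €1,821.5790… = €27,407.31

€27,407.31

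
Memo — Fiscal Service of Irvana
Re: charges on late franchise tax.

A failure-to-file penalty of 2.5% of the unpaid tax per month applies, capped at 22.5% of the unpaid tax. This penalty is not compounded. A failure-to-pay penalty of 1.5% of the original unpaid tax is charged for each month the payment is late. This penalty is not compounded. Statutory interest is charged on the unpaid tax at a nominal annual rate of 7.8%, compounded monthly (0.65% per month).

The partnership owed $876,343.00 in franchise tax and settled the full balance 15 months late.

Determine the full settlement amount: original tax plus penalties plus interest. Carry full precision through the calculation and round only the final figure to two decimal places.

Failure-to-file: 15 × 2.5% × $876,343.00 = $328,628.63…, capped at 22.5% × $876,343.00 = $197,177.18…
Failure-to-pay penalty: 15 × 1.5% × $876,343.00 = $197,177.18…
Interest: $876,343.00 × ((1 + 0.0065)^15 − 1) = $876,343.00 × 0.1020637… = $89,442.7882…
Total = $876,343.00 + $394,354.3500 + $89,442.7882… = $1,360,140.14

$1,360,140.14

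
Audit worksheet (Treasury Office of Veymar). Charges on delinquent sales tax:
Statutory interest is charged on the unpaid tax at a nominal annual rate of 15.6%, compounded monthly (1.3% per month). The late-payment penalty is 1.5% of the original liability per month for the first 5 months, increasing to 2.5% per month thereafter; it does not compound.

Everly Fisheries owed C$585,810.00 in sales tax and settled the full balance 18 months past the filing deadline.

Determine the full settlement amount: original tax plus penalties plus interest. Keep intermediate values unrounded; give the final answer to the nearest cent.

Penalty, months 1–5: 5 × 1.5% × C$585,810.00 = C$43,935.75
Penalty, months 6–18: 13 × 2.5% × C$585,810.00 = C$190,388.25
Interest: C$585,810.00 × ((1 + 0.013)^18 − 1) = C$585,810.00 × 0.2617404… = C$153,330.1563…
Total = C$585,810.00 + C$234,324.0000 + C$153,330.1563… = C$973,464.16

C$973,464.16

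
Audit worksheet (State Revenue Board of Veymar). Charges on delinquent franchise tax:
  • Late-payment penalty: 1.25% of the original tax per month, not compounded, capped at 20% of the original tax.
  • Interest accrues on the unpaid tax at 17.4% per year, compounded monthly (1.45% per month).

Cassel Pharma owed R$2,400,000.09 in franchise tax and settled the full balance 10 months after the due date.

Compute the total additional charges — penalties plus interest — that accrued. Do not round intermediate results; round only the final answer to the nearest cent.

R$671,607.70

Penalty: 10 × 1.25% × R$2,400,000.09 = R$300,000.01… (below the 20% cap of R$480,000.02…)
Interest: R$2,400,000.09 × ((1 + 0.0145)^10 − 1) = R$2,400,000.09 × 0.1548365… = R$371,607.6897…
Penalties + interest = R$300,000.0113… + R$371,607.6897… = R$671,607.70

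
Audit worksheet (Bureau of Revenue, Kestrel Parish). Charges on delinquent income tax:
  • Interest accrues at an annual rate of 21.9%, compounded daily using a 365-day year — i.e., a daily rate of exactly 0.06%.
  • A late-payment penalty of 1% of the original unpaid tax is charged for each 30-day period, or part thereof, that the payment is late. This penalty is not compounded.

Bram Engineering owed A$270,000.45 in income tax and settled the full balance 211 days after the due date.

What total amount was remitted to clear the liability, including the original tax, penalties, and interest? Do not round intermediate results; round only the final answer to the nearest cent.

A$328,028.91

Penalty periods: ⌈211/30⌉ = 8; penalty = 8 × 1% × A$270,000.45 = A$21,600.04…
Interest: A$270,000.45 × ((1 + 0.0006)^211 − 1) = A$270,000.45 × 0.13491985… = A$36,428.4213…
Total = A$270,000.45 + A$21,600.0360 + A$36,428.4213… = A$328,028.91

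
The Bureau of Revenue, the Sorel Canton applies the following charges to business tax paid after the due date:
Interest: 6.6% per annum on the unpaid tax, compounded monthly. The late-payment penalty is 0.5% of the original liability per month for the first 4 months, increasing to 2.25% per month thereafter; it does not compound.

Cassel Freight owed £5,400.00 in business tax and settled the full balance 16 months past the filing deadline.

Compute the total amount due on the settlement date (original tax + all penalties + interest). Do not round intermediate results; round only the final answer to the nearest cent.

Penalty, months 1–4: 4 × 0.5% × £5,400.00 = £108.00
Penalty, months 5–16: 12 × 2.25% × £5,400.00 = £1,458.00
Interest (6.6%/yr ÷ 12 = 0.55%/month): £5,400.00 × ((1 + 0.0055)^16 − 1) = £495.3142…
Total = £5,400.00 + £1,566.0000 + £495.3142… = £7,461.31

£7,461.31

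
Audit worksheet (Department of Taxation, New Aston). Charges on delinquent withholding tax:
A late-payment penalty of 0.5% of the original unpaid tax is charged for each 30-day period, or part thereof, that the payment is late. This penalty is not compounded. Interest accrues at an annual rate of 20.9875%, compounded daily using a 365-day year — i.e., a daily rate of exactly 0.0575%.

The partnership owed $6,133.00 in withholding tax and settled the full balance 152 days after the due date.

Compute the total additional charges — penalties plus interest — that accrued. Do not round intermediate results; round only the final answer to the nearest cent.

$743.97

Penalty periods: ⌈152/30⌉ = 6; penalty = 6 × 0.5% × $6,133.00 = $183.99
Interest: $6,133.00 × ((1 + 0.000575)^152 − 1) = $6,133.00 × 0.09130571… = $559.9779…
Penalties + interest = $183.9900 + $559.9779… = $743.97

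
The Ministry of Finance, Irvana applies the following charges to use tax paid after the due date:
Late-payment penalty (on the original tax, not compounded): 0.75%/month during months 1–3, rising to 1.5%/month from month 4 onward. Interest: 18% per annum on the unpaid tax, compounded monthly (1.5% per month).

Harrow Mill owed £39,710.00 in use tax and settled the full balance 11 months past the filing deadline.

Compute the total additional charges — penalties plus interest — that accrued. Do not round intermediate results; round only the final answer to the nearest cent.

£12,725.03

Penalty, months 1–3: 3 × 0.75% × £39,710.00 = £893.48…
Penalty, months 4–11: 8 × 1.5% × £39,710.00 = £4,765.20
Interest: £39,710.00 × ((1 + 0.015)^11 − 1) = £39,710.00 × 0.1779489… = £7,066.3523…
Penalties + interest = £5,658.6750 + £7,066.3523… = £12,725.03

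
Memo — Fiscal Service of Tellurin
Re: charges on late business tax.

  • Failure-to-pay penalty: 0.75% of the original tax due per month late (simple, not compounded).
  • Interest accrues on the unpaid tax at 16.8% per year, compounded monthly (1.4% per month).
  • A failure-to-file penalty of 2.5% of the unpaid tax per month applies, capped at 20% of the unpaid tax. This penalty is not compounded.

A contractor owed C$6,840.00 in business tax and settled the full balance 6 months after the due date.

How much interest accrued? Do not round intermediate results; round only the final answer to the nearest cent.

Interest: C$6,840.00 × ((1 + 0.014)^6 − 1) = C$6,840.00 × 0.0869955… = C$595.0489…

C$595.05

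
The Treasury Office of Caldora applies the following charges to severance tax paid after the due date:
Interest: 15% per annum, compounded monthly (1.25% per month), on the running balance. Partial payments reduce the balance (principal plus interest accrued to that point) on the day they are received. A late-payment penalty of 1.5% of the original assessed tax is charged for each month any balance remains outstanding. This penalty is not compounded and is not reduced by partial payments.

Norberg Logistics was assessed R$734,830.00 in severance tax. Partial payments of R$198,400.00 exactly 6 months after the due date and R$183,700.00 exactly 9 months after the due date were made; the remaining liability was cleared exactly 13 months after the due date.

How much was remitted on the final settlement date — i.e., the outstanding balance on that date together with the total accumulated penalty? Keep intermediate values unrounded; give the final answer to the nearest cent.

R$597,427.67

Balance at month 6: R$734,830.0000 × (1 + 0.0125)^6 = R$791,693.4826…
After R$198,400.00 payment: R$791,693.4826… − R$198,400.00 = R$593,293.4826…
Balance at month 9: R$593,293.4826… × (1 + 0.0125)^3 = R$615,821.2533…
After R$183,700.00 payment: R$615,821.2533… − R$183,700.00 = R$432,121.2533…
Balance at month 13: R$432,121.2533… × (1 + 0.0125)^4 = R$454,135.8161…
Penalty: 13 × 1.5% × R$734,830.00 = R$143,291.85
Final settlement = outstanding balance + penalty = R$454,135.8161… + R$143,291.85 = R$597,427.67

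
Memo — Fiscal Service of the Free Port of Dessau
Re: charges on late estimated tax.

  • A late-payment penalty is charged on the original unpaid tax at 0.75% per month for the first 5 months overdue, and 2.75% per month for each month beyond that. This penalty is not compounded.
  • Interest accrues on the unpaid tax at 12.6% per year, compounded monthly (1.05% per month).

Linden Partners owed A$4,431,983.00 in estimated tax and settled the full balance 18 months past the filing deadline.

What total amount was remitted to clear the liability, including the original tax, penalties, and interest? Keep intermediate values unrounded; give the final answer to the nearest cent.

A$7,099,377.22

Penalty, months 1–5: 5 × 0.75% × A$4,431,983.00 = A$166,199.36…
Penalty, months 6–18: 13 × 2.75% × A$4,431,983.00 = A$1,584,433.92…
Interest: A$4,431,983.00 × ((1 + 0.0105)^18 − 1) = A$4,431,983.00 × 0.2068512… = A$916,760.9370…
Total = A$4,431,983.00 + A$1,750,633.2850 + A$916,760.9370… = A$7,099,377.22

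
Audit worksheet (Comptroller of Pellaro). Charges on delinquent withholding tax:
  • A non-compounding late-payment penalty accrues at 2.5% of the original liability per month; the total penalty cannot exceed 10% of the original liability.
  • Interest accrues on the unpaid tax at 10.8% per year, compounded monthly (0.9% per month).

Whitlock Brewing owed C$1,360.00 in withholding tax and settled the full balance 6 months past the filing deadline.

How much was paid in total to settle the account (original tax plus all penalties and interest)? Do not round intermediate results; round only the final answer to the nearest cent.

Penalty (uncapped): 6 × 2.5% × C$1,360.00 = C$204.00; cap = 10% × C$1,360.00 = C$136.00 → penalty = C$136.00
Interest: C$1,360.00 × ((1 + 0.009)^6 − 1) = C$1,360.00 × 0.0552297… = C$75.1124…
Total = C$1,360.00 + C$136.0000 + C$75.1124… = C$1,571.11

C$1,571.11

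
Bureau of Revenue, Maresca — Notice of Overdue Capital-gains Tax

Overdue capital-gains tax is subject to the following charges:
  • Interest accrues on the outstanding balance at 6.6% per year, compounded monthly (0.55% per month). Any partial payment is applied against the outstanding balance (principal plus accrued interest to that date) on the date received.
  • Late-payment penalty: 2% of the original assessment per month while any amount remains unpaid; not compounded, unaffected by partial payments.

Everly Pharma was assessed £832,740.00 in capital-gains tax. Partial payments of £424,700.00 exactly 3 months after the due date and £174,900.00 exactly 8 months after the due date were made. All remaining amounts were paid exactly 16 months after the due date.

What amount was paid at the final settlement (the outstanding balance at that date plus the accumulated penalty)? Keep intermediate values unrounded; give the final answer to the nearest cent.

£536,765.76

Balance at month 3: £832,740.0000 × (1 + 0.0055)^3 = £846,555.9197…
After £424,700.00 payment: £846,555.9197… − £424,700.00 = £421,855.9197…
Balance at month 8: £421,855.9197… × (1 + 0.0055)^5 = £433,585.2727…
After £174,900.00 payment: £433,585.2727… − £174,900.00 = £258,685.2727…
Balance at month 16: £258,685.2727… × (1 + 0.0055)^8 = £270,288.9579…
Penalty: 16 × 2% × £832,740.00 = £266,476.80
Final settlement = outstanding balance + penalty = £270,288.9579… + £266,476.80 = £536,765.76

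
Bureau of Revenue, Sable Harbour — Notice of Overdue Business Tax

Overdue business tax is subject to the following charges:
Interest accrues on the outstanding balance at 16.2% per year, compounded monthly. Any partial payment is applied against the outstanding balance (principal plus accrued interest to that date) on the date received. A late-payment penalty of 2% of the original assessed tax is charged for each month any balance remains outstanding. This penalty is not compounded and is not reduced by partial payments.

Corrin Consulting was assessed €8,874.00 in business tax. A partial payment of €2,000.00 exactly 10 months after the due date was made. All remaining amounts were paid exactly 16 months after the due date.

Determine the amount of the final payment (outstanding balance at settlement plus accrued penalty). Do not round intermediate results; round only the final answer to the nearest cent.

Monthly rate = 16.2% ÷ 12 = 1.35%
Balance at month 10: €8,874.0000 × (1 + 0.0135)^10 = €10,147.4508…
After €2,000.00 payment: €10,147.4508… − €2,000.00 = €8,147.4508…
Balance at month 16: €8,147.4508… × (1 + 0.0135)^6 = €8,830.0724…
Penalty: 16 × 2% × €8,874.00 = €2,839.68
Final settlement = outstanding balance + penalty = €8,830.0724… + €2,839.68 = €11,669.75

€11,669.75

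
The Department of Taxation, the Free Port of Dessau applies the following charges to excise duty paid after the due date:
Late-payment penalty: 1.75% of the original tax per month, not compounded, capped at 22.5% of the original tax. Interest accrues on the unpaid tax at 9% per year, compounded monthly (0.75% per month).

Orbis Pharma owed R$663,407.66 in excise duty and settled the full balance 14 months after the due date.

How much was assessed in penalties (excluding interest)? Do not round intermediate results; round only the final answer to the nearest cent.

Penalty (uncapped): 14 × 1.75% × R$663,407.66 = R$162,534.88…; cap = 22.5% × R$663,407.66 = R$149,266.72… → penalty = R$149,266.72…

R$149,266.72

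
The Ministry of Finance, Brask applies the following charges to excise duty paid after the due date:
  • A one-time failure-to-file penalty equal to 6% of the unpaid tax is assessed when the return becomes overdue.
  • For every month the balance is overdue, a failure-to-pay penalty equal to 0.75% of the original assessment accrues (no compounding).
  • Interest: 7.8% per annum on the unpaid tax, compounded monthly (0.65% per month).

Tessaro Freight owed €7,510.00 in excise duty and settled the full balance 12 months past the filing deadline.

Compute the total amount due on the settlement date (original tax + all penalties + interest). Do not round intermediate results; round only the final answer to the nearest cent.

Failure-to-file penalty: 6% × €7,510.00 = €450.60
Failure-to-pay penalty = 0.75% × €7,510.00 × 12 mo = €675.90
Interest: €7,510.00 × ((1 + 0.0065)^12 − 1) = €7,510.00 × 0.0808498… = €607.1821…
Total = €7,510.00 + €1,126.5000 + €607.1821… = €9,243.68

€9,243.68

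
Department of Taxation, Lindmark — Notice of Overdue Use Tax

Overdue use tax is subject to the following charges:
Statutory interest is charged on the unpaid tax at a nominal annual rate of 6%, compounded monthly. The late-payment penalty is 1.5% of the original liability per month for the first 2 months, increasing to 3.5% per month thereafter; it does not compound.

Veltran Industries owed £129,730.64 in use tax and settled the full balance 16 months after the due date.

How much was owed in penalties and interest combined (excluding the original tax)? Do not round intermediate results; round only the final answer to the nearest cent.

Penalty, months 1–2: 2 × 1.5% × £129,730.64 = £3,891.92…
Penalty, months 3–16: 14 × 3.5% × £129,730.64 = £63,568.01…
Interest (6%/yr ÷ 12 = 0.5%/month): £129,730.64 × ((1 + 0.005)^16 − 1) = £10,776.8736…
Penalties + interest = £67,459.9328 + £10,776.8736… = £78,236.81

£78,236.81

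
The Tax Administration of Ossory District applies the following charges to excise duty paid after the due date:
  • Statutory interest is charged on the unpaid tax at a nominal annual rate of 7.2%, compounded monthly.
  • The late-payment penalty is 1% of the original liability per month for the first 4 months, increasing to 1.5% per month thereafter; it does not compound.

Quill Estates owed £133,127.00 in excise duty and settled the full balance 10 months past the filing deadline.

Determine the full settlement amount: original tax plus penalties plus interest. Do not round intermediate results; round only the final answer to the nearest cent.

£158,640.28

Penalty, months 1–4: 4 × 1% × £133,127.00 = £5,325.08
Penalty, months 5–10: 6 × 1.5% × £133,127.00 = £11,981.43
Interest (7.2%/yr ÷ 12 = 0.6%/month): £133,127.00 × ((1 + 0.006)^10 − 1) = £8,206.7729…
Total = £133,127.00 + £17,306.5100 + £8,206.7729… = £158,640.28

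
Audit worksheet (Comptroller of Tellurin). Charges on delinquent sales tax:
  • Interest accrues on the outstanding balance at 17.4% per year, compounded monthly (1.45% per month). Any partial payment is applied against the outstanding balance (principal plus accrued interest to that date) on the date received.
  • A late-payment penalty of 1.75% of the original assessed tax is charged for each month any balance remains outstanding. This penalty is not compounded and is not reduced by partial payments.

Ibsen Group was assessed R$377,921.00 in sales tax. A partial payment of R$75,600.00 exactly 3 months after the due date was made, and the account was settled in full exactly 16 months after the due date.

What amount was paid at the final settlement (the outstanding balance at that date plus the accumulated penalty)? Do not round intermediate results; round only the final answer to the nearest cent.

R$490,469.42

Balance at month 3: R$377,921.0000 × (1 + 0.0145)^3 = R$394,600.0893…
After R$75,600.00 payment: R$394,600.0893… − R$75,600.00 = R$319,000.0893…
Balance at month 16: R$319,000.0893… × (1 + 0.0145)^13 = R$384,651.5373…
Penalty: 16 × 1.75% × R$377,921.00 = R$105,817.88
Final settlement = outstanding balance + penalty = R$384,651.5373… + R$105,817.88 = R$490,469.42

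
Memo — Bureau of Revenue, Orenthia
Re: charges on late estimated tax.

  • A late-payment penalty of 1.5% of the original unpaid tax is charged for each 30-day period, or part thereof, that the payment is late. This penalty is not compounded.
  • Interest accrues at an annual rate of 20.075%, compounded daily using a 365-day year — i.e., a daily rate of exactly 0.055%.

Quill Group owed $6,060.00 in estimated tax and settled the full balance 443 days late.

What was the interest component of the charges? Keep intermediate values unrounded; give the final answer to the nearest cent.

$1,671.42

Interest: $6,060.00 × ((1 + 0.00055)^443 − 1) = $6,060.00 × 0.27581223… = $1,671.4221…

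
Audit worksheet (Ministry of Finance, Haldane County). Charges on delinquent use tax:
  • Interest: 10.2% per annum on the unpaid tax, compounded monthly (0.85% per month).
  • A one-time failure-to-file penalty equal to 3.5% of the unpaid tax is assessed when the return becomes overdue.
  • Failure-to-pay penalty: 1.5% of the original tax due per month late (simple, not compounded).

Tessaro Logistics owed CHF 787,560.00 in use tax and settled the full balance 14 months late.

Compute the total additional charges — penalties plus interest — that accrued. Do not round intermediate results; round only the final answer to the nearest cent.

CHF 292,030.09

Failure-to-file penalty: 3.5% × CHF 787,560.00 = CHF 27,564.60
Failure-to-pay penalty: 14 × 1.5% × CHF 787,560.00 = CHF 165,387.60
Interest: CHF 787,560.00 × ((1 + 0.0085)^14 − 1) = CHF 787,560.00 × 0.1258036… = CHF 99,077.8885…
Penalties + interest = CHF 192,952.2000 + CHF 99,077.8885… = CHF 292,030.09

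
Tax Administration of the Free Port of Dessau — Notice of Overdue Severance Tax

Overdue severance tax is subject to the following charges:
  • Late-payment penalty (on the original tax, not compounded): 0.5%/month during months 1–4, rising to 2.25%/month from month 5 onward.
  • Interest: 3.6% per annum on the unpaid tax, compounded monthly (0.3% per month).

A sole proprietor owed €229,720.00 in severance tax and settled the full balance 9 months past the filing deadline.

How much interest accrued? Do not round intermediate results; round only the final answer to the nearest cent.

Interest: €229,720.00 × ((1 + 0.003)^9 − 1) = €229,720.00 × 0.0273263… = €6,277.3926…

€6,277.39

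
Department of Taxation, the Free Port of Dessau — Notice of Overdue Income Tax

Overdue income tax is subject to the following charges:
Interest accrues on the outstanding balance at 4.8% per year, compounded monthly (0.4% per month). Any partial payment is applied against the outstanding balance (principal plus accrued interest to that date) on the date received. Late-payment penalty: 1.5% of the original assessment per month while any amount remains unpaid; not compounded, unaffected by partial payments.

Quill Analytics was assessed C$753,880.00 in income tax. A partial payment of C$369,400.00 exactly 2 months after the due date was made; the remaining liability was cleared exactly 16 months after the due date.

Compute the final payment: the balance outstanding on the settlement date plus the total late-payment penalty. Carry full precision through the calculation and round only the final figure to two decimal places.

Balance at month 2: C$753,880.0000 × (1 + 0.004)^2 = C$759,923.1021…
After C$369,400.00 payment: C$759,923.1021… − C$369,400.00 = C$390,523.1021…
Balance at month 16: C$390,523.1021… × (1 + 0.004)^14 = C$412,970.1959…
Penalty: 16 × 1.5% × C$753,880.00 = C$180,931.20
Final settlement = outstanding balance + penalty = C$412,970.1959… + C$180,931.20 = C$593,901.40

C$593,901.40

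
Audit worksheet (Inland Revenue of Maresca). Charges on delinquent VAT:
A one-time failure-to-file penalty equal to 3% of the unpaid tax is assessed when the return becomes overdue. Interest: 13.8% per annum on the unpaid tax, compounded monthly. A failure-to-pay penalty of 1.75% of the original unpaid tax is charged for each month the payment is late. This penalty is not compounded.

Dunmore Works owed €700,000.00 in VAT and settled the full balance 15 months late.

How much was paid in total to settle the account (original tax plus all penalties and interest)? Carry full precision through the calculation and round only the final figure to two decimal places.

€1,035,721.92

Failure-to-file penalty: 3% × €700,000.00 = €21,000.00
Failure-to-pay penalty = 1.75% × €700,000.00 × 15 mo = €183,750.00
Interest (13.8%/yr ÷ 12 = 1.15%/month): €700,000.00 × ((1 + 0.0115)^15 − 1) = €130,971.9165…
Total = €700,000.00 + €204,750.0000 + €130,971.9165… = €1,035,721.92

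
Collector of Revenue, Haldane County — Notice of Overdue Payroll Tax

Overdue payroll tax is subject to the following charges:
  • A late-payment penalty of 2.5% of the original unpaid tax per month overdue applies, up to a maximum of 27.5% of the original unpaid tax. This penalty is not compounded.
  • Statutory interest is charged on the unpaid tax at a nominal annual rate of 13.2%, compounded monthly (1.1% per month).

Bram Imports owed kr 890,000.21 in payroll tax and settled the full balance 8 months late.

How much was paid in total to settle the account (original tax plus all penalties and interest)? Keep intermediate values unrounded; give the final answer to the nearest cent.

kr 1,149,402.85

Penalty: 8 × 2.5% × kr 890,000.21 = kr 178,000.04… (below the 27.5% cap of kr 244,750.06…)
Interest: kr 890,000.21 × ((1 + 0.011)^8 − 1) = kr 890,000.21 × 0.0914636… = kr 81,402.5965…
Total = kr 890,000.21 + kr 178,000.0420 + kr 81,402.5965… = kr 1,149,402.85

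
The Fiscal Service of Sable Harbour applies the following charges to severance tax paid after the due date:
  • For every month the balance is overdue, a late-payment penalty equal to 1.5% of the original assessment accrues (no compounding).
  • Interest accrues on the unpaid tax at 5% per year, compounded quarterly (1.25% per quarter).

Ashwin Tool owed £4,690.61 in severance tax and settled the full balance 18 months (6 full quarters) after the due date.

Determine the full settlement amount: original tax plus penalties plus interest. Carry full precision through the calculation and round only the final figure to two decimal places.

£6,320.05

Late-payment penalty = 1.5% × £4,690.61 × 18 mo = £1,266.46…
Interest: £4,690.61 × ((1 + 0.0125)^6 − 1) = £4,690.61 × 0.0773832… = £362.9743…
Total = £4,690.61 + £1,266.4647 + £362.9743… = £6,320.05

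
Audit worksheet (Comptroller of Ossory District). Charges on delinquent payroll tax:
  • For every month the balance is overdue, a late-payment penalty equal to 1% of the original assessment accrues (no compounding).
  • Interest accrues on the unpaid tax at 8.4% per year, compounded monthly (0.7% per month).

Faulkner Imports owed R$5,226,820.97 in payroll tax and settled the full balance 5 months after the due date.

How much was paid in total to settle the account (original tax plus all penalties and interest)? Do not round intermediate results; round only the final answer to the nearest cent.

Late-payment penalty = 1% × R$5,226,820.97 × 5 mo = R$261,341.05…
Interest: R$5,226,820.97 × ((1 + 0.007)^5 − 1) = R$5,226,820.97 × 0.0354934… = R$185,517.8671…
Total = R$5,226,820.97 + R$261,341.0485 + R$185,517.8671… = R$5,673,679.89

R$5,673,679.89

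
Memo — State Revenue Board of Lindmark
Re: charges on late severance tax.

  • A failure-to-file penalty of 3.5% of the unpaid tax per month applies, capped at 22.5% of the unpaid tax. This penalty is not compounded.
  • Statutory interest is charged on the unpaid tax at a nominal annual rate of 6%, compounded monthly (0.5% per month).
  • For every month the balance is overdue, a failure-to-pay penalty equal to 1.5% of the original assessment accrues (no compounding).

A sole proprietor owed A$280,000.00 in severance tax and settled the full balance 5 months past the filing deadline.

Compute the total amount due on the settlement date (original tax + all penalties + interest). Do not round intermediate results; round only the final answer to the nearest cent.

Failure-to-file: 5 × 3.5% × A$280,000.00 = A$49,000.00 (under the 22.5% cap)
Failure-to-pay penalty = 1.5% × A$280,000.00 × 5 mo = A$21,000.00
Interest: A$280,000.00 × ((1 + 0.005)^5 − 1) = A$280,000.00 × 0.0252513… = A$7,070.3509…
Total = A$280,000.00 + A$70,000.0000 + A$7,070.3509… = A$357,070.35

A$357,070.35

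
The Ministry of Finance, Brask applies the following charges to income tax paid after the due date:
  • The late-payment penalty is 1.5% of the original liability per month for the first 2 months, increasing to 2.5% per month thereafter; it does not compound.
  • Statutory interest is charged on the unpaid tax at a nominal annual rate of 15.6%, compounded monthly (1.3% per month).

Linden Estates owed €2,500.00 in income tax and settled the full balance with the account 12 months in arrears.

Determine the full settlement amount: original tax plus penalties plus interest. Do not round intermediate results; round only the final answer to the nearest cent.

€3,619.13

Penalty, months 1–2: 2 × 1.5% × €2,500.00 = €75.00
Penalty, months 3–12: 10 × 2.5% × €2,500.00 = €625.00
Interest: €2,500.00 × ((1 + 0.013)^12 − 1) = €2,500.00 × 0.1676518… = €419.1294…
Total = €2,500.00 + €700.0000 + €419.1294… = €3,619.13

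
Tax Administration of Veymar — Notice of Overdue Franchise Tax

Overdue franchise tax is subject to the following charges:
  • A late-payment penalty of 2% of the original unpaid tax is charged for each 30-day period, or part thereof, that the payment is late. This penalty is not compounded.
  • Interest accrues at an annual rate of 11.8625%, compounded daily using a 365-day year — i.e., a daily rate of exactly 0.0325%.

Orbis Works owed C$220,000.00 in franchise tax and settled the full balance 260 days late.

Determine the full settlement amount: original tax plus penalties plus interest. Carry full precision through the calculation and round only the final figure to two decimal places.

Penalty periods: ⌈260/30⌉ = 9; penalty = 9 × 2% × C$220,000.00 = C$39,600.00
Interest: C$220,000.00 × ((1 + 0.000325)^260 − 1) = C$220,000.00 × 0.08815791… = C$19,394.7392…
Total = C$220,000.00 + C$39,600.0000 + C$19,394.7392… = C$278,994.74

C$278,994.74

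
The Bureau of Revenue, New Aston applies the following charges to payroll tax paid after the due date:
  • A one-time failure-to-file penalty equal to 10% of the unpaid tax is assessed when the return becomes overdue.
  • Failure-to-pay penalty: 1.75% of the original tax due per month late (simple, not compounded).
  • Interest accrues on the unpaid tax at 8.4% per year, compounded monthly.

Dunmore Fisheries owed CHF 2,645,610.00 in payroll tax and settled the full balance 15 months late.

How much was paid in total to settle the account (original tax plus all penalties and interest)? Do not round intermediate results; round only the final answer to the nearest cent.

CHF 3,896,466.03

Failure-to-file penalty: 10% × CHF 2,645,610.00 = CHF 264,561.00
Failure-to-pay penalty: 15 × 1.75% × CHF 2,645,610.00 = CHF 694,472.63…
Interest (8.4%/yr ÷ 12 = 0.7%/month): CHF 2,645,610.00 × ((1 + 0.007)^15 − 1) = CHF 291,822.4063…
Total = CHF 2,645,610.00 + CHF 959,033.6250 + CHF 291,822.4063… = CHF 3,896,466.03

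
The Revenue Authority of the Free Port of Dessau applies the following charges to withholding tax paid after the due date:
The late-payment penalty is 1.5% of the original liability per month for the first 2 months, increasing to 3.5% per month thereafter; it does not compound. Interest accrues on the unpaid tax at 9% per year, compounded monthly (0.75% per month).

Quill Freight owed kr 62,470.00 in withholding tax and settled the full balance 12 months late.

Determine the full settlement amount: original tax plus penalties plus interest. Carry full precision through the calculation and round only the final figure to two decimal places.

Penalty, months 1–2: 2 × 1.5% × kr 62,470.00 = kr 1,874.10
Penalty, months 3–12: 10 × 3.5% × kr 62,470.00 = kr 21,864.50
Interest: kr 62,470.00 × ((1 + 0.0075)^12 − 1) = kr 62,470.00 × 0.0938069… = kr 5,860.1169…
Total = kr 62,470.00 + kr 23,738.6000 + kr 5,860.1169… = kr 92,068.72

kr 92,068.72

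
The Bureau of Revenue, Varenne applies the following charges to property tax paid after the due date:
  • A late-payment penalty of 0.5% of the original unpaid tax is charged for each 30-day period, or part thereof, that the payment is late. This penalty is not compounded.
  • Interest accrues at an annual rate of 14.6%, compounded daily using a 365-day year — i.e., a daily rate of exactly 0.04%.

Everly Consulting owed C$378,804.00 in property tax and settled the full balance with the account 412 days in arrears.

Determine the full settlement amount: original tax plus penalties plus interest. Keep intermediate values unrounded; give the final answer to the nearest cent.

C$473,171.05

Penalty periods: ⌈412/30⌉ = 14; penalty = 14 × 0.5% × C$378,804.00 = C$26,516.28
Interest: C$378,804.00 × ((1 + 0.0004)^412 − 1) = C$378,804.00 × 0.17911841… = C$67,850.7700…
Total = C$378,804.00 + C$26,516.2800 + C$67,850.7700… = C$473,171.05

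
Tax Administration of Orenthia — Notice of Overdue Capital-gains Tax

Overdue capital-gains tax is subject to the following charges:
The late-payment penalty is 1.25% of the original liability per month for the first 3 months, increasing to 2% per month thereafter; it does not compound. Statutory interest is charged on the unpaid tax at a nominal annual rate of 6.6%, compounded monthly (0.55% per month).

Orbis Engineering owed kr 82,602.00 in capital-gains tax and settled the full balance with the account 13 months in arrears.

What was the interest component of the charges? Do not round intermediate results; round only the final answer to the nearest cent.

Interest: kr 82,602.00 × ((1 + 0.0055)^13 − 1) = kr 82,602.00 × 0.0739077… = kr 6,104.9275…

kr 6,104.93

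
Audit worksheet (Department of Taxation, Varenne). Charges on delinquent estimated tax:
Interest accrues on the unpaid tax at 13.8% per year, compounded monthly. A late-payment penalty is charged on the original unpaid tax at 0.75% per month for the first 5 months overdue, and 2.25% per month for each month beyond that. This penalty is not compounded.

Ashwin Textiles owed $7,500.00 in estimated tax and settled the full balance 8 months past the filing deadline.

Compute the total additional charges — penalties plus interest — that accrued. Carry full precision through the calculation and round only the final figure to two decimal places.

$1,505.92

Penalty, months 1–5: 5 × 0.75% × $7,500.00 = $281.25
Penalty, months 6–8: 3 × 2.25% × $7,500.00 = $506.25
Interest (13.8%/yr ÷ 12 = 1.15%/month): $7,500.00 × ((1 + 0.0115)^8 − 1) = $718.4205…
Penalties + interest = $787.5000 + $718.4205… = $1,505.92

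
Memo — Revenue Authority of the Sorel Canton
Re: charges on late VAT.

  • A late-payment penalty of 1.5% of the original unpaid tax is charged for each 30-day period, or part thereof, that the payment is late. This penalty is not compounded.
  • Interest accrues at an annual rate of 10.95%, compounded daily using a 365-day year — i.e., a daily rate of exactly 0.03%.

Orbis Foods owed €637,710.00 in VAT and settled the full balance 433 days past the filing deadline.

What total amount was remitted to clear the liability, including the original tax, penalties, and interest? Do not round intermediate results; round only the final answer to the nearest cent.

€869,640.23

Penalty periods: ⌈433/30⌉ = 15; penalty = 15 × 1.5% × €637,710.00 = €143,484.75
Interest: €637,710.00 × ((1 + 0.0003)^433 − 1) = €637,710.00 × 0.13869232… = €88,445.4813…
Total = €637,710.00 + €143,484.7500 + €88,445.4813… = €869,640.23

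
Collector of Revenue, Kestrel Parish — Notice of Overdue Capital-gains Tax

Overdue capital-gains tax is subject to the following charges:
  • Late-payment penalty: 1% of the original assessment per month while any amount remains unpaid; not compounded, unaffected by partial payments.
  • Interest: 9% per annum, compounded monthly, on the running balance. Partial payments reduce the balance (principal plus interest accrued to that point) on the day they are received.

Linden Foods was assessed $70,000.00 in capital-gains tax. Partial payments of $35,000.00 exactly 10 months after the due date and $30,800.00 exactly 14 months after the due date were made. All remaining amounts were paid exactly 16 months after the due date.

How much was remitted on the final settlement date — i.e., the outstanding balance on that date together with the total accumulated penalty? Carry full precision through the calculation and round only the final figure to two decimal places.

$22,220.89

Monthly rate = 9% ÷ 12 = 0.75%
Balance at month 10: $70,000.0000 × (1 + 0.0075)^10 = $75,430.7782…
After $35,000.00 payment: $75,430.7782… − $35,000.00 = $40,430.7782…
Balance at month 14: $40,430.7782… × (1 + 0.0075)^4 = $41,657.4153…
After $30,800.00 payment: $41,657.4153… − $30,800.00 = $10,857.4153…
Balance at month 16: $10,857.4153… × (1 + 0.0075)^2 = $11,020.8872…
Penalty: 16 × 1% × $70,000.00 = $11,200.00
Final settlement = outstanding balance + penalty = $11,020.8872… + $11,200.00 = $22,220.89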